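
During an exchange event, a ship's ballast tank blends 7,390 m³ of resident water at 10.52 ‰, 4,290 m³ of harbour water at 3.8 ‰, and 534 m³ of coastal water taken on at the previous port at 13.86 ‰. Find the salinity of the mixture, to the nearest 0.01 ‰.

8.31 ‰

Weighted by volume,
salt = 7,390×10.52 + 4,290×3.8 + 534×13.86 = 77,742.8 + 16,302 + 7,401.24 = 101,446.04
volume = 7,390 + 4,290 + 534 = 12,214 m³
S = 101,446.04 / 12,214 = 8.3057 ‰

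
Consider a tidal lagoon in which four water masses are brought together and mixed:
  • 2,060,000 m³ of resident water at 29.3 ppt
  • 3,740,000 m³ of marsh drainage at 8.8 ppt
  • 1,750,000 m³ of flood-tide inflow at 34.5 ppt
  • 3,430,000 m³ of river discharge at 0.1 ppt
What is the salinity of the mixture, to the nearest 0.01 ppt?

By conservation of dissolved salt,
salt = 2,060,000×29.3 + 3,740,000×8.8 + 1,750,000×34.5 + 3,430,000×0.1 = 60,358,000 + 32,912,000 + 60,375,000 + 343,000 = 153,988,000
volume = 2,060,000 + 3,740,000 + 1,750,000 + 3,430,000 = 10,980,000 m³
S = 153,988,000 / 10,980,000 = 14.0244 ppt

14.02 ppt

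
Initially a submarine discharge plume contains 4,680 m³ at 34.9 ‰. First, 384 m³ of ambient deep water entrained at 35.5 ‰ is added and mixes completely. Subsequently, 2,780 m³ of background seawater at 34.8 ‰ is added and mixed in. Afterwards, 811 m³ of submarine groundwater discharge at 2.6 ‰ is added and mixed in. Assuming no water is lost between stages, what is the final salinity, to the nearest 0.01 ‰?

31.87 ‰

By conservation of dissolved salt,
Initial salt = 4,680×34.9 = 163,332
After stage 1: salt = 163,332 + 384×35.5 = 176,964; volume = 5,064 m³; S = 34.945 ‰
After stage 2: salt = 176,964 + 2,780×34.8 = 273,708; volume = 7,844 m³; S = 34.894 ‰
After stage 3: salt = 273,708 + 811×2.6 = 275,816.6; volume = 8,655 m³
S = 275,816.6 / 8,655 = 31.8679 ‰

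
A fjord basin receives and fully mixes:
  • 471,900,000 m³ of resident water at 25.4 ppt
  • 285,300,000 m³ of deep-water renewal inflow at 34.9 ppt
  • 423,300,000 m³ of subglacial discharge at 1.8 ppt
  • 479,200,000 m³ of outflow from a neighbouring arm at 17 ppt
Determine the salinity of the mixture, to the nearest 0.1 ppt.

Salt balance:
salt = 471,900,000×25.4 + 285,300,000×34.9 + 423,300,000×1.8 + 479,200,000×17 = 11,986,260,000 + 9,956,970,000 + 761,940,000 + 8,146,400,000 = 30,851,570,000
volume = 471,900,000 + 285,300,000 + 423,300,000 + 479,200,000 = 1,659,700,000 m³
S = 30,851,570,000 / 1,659,700,000 = 18.589 ppt

18.6 ppt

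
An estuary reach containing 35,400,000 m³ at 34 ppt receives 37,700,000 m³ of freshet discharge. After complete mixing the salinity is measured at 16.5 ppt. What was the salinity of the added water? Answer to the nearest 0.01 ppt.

Salt balance: 35,400,000×34 + 37,700,000×S = 73,100,000×16.5
1,203,600,000 + 37,700,000·S = 1,206,150,000
S = (1,206,150,000 − 1,203,600,000) / 37,700,000 = 0.0676 ppt

0.07 ppt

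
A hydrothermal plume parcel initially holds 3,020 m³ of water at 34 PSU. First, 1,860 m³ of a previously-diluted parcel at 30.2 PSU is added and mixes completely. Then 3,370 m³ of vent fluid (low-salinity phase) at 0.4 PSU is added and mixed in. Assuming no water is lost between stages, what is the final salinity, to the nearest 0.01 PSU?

19.42 PSU

Mass of salt is conserved:
Initial salt = 3,020×34 = 102,680
After stage 1: salt = 102,680 + 1,860×30.2 = 158,852; volume = 4,880 m³; S = 32.552 PSU
After stage 2: salt = 158,852 + 3,370×0.4 = 160,200; volume = 8,250 m³
S = 160,200 / 8,250 = 19.4182 PSU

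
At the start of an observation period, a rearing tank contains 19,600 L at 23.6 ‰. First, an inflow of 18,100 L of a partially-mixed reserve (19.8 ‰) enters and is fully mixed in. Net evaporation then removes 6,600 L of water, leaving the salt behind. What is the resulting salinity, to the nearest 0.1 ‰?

26.4 ‰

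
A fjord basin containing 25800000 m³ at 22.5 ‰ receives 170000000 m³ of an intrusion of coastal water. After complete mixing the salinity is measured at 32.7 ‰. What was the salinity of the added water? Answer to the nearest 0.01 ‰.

Salt balance: 25,800,000×22.5 + 170,000,000×S = 195,800,000×32.7
580,500,000 + 170,000,000·S = 6,402,660,000
S = (6,402,660,000 − 580,500,000) / 170,000,000 = 34.248 ‰

34.25 ‰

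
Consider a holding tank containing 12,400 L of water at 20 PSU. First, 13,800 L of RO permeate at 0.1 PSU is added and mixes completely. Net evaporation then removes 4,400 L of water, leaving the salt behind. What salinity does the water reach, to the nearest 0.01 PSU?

11.44 PSU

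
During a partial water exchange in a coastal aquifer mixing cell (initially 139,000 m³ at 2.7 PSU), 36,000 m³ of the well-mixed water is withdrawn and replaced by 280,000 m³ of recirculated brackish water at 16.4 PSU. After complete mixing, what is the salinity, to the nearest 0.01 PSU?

12.72 PSU

Remaining after removal: 103,000 m³ at 2.7 PSU (salt = 278,100)
After addition: salt = 278,100 + 280,000×16.4 = 4,870,100; volume = 383,000 m³
S = 4,870,100 / 383,000 = 12.7157 PSU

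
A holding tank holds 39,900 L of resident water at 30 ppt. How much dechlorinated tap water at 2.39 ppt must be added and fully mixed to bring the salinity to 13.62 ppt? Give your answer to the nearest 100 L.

58200 L

Salt balance: 39,900×30 + V×2.39 = (39,900+V)×13.62
1,197,000 + 2.39V = 543,438 + 13.62V
653,562 = 11.23V
V = 58,197.86 L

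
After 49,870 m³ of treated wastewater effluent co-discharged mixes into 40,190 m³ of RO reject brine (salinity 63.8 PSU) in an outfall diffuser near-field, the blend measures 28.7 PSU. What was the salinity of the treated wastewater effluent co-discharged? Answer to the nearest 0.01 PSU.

0.41 PSU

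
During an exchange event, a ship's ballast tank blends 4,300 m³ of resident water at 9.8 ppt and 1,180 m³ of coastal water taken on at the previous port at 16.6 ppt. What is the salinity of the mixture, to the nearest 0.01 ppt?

Total salt / total volume:
salt = 4,300×9.8 + 1,180×16.6 = 42,140 + 19,588 = 61,728
volume = 4,300 + 1,180 = 5,480 m³
S = 61,728 / 5,480 = 11.2642 ppt

11.26 ppt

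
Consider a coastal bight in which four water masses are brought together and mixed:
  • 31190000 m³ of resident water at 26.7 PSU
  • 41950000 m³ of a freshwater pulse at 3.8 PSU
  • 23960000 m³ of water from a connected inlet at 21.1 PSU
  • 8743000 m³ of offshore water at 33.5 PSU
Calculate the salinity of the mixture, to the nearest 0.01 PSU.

16.92 PSU

Total salt / total volume:
salt = 31,190,000×26.7 + 41,950,000×3.8 + 23,960,000×21.1 + 8,743,000×33.5 = 832,773,000 + 159,410,000 + 505,556,000 + 292,890,500 = 1,790,629,500
volume = 31,190,000 + 41,950,000 + 23,960,000 + 8,743,000 = 105,843,000 m³
S = 1,790,629,500 / 105,843,000 = 16.9178 PSU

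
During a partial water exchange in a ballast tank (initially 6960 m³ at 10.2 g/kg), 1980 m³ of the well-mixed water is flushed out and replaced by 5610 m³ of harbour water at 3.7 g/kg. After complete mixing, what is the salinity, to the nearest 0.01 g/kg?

6.76 g/kg

Remaining after removal: 4,980 m³ at 10.2 g/kg (salt = 50,796)
After addition: salt = 50,796 + 5,610×3.7 = 71,553; volume = 10,590 m³
S = 71,553 / 10,590 = 6.7567 g/kg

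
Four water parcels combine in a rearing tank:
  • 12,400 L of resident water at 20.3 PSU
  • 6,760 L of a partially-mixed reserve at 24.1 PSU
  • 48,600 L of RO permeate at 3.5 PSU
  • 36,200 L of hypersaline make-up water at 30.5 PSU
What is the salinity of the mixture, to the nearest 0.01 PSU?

16.25 PSU

Salt balance:
salt = 12,400×20.3 + 6,760×24.1 + 48,600×3.5 + 36,200×30.5 = 251,720 + 162,916 + 170,100 + 1,104,100 = 1,688,836
volume = 12,400 + 6,760 + 48,600 + 36,200 = 103,960 L
S = 1,688,836 / 103,960 = 16.2451 PSU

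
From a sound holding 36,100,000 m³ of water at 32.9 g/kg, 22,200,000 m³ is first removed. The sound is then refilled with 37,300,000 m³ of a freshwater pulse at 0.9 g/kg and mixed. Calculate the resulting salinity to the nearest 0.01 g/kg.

9.59 g/kg

Remaining after removal: 13,900,000 m³ at 32.9 g/kg (salt = 457,310,000)
After addition: salt = 457,310,000 + 37,300,000×0.9 = 490,880,000; volume = 51,200,000 m³
S = 490,880,000 / 51,200,000 = 9.5875 g/kg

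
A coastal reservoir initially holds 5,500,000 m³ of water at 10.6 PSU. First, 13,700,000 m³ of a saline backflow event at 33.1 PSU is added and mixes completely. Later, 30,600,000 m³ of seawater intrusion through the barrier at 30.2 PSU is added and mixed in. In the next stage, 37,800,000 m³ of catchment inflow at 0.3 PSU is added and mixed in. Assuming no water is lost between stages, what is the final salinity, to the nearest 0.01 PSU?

By conservation of dissolved salt,
Initial salt = 5,500,000×10.6 = 58,300,000
After stage 1: salt = 58,300,000 + 13,700,000×33.1 = 511,770,000; volume = 19,200,000 m³; S = 26.655 PSU
After stage 2: salt = 511,770,000 + 30,600,000×30.2 = 1,435,890,000; volume = 49,800,000 m³; S = 28.833 PSU
After stage 3: salt = 1,435,890,000 + 37,800,000×0.3 = 1,447,230,000; volume = 87,600,000 m³
S = 1,447,230,000 / 87,600,000 = 16.5209 PSU

16.52 PSU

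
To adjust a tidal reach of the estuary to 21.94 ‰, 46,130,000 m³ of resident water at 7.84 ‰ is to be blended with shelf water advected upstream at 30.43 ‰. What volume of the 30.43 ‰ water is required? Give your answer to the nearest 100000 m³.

76600000 m³

Salt balance: 46,130,000×7.84 + V×30.43 = (46,130,000+V)×21.94
361,659,200 + 30.43V = 1,012,092,200 + 21.94V
650,433,000 = 8.49V
V = 76,611,660.78 m³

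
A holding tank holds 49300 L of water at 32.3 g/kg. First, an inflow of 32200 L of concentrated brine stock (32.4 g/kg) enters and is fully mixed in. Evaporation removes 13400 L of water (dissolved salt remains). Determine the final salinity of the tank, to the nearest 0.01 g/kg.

38.70 g/kg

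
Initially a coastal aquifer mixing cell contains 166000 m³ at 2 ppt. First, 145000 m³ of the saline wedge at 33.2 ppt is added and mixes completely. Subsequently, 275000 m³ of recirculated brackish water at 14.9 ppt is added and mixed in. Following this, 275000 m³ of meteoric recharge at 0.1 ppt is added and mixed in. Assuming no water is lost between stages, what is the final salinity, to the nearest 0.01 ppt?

10.77 ppt

Mass of salt is conserved:
Initial salt = 166,000×2 = 332,000
After stage 1: salt = 332,000 + 145,000×33.2 = 5,146,000; volume = 311,000 m³; S = 16.547 ppt
After stage 2: salt = 5,146,000 + 275,000×14.9 = 9,243,500; volume = 586,000 m³; S = 15.774 ppt
After stage 3: salt = 9,243,500 + 275,000×0.1 = 9,271,000; volume = 861,000 m³
S = 9,271,000 / 861,000 = 10.7677 ppt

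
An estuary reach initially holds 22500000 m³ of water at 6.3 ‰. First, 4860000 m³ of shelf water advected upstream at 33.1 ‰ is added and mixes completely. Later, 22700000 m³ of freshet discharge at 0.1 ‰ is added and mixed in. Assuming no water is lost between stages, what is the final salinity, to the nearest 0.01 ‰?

Weighted by volume,
Initial salt = 22,500,000×6.3 = 141,750,000
After stage 1: salt = 141,750,000 + 4,860,000×33.1 = 302,616,000; volume = 27,360,000 m³; S = 11.061 ‰
After stage 2: salt = 302,616,000 + 22,700,000×0.1 = 304,886,000; volume = 50,060,000 m³
S = 304,886,000 / 50,060,000 = 6.0904 ‰

6.09 ‰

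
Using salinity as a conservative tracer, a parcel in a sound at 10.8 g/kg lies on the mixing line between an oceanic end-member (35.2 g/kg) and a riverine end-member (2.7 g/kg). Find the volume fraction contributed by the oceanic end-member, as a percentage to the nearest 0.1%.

24.9%

Let g be the oceanic fraction. Salt balance per unit volume:
g×35.2 + (1−g)×2.7 = 10.8
g = (10.8 − 2.7) / (35.2 − 2.7) = 8.1/32.5 = 0.2492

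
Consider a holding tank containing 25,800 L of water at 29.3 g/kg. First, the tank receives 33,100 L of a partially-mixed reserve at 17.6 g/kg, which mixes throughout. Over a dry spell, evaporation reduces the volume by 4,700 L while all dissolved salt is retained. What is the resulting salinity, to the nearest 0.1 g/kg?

After mixing: salt = 25,800×29.3 + 33,100×17.6 = 1,338,500; volume = 58,900 L
After evaporation: salt unchanged = 1,338,500; volume = 58,900 − 4,700 = 54,200 L
S = 1,338,500 / 54,200 = 24.6956 g/kg

24.7 g/kg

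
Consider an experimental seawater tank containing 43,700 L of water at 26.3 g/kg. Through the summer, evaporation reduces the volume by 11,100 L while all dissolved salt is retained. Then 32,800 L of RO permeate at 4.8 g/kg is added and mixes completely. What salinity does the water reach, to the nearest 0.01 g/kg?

19.98 g/kg

After evaporation: salt = 43,700×26.3 = 1,149,310; volume = 43,700 − 11,100 = 32,600 L
After mixing: salt = 1,149,310 + 32,800×4.8 = 1,306,750; volume = 32,600 + 32,800 = 65,400 L
S = 1,306,750 / 65,400 = 19.9809 g/kg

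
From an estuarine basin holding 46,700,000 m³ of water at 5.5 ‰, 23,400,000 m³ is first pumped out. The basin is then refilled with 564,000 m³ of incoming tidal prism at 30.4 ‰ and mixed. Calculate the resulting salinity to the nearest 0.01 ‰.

6.09 ‰

Remaining after removal: 23,300,000 m³ at 5.5 ‰ (salt = 128,150,000)
After addition: salt = 128,150,000 + 564,000×30.4 = 145,295,600; volume = 23,864,000 m³
S = 145,295,600 / 23,864,000 = 6.0885 ‰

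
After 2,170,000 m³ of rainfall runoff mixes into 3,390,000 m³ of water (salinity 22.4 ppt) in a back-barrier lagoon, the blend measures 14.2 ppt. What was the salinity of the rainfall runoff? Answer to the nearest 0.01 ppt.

1.39 ppt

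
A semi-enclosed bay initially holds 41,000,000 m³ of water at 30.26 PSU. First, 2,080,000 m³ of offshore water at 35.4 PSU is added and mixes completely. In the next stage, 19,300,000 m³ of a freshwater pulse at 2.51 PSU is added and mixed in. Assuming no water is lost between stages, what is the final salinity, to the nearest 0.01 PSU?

Total salt / total volume:
Initial salt = 41,000,000×30.26 = 1,240,660,000
After stage 1: salt = 1,240,660,000 + 2,080,000×35.4 = 1,314,292,000; volume = 43,080,000 m³; S = 30.508 PSU
After stage 2: salt = 1,314,292,000 + 19,300,000×2.51 = 1,362,735,000; volume = 62,380,000 m³
S = 1,362,735,000 / 62,380,000 = 21.8457 PSU

21.85 PSU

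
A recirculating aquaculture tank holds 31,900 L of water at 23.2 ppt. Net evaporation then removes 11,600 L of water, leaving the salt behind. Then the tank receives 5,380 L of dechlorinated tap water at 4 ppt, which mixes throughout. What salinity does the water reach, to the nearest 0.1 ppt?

After evaporation: salt = 31,900×23.2 = 740,080; volume = 31,900 − 11,600 = 20,300 L
After mixing: salt = 740,080 + 5,380×4 = 761,600; volume = 20,300 + 5,380 = 25,680 L
S = 761,600 / 25,680 = 29.6573 ppt

29.7 ppt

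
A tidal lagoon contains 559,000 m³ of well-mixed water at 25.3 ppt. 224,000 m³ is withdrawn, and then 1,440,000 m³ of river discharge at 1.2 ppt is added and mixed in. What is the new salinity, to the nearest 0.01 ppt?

Remaining after removal: 335,000 m³ at 25.3 ppt (salt = 8,475,500)
After addition: salt = 8,475,500 + 1,440,000×1.2 = 10,203,500; volume = 1,775,000 m³
S = 10,203,500 / 1,775,000 = 5.7485 ppt

5.75 ppt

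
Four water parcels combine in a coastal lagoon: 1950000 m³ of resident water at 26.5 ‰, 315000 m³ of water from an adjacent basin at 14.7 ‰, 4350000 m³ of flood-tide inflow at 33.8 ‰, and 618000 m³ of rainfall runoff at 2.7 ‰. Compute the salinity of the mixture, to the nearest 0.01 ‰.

28.34 ‰

Weighted by volume,
salt = 1,950,000×26.5 + 315,000×14.7 + 4,350,000×33.8 + 618,000×2.7 = 51,675,000 + 4,630,500 + 147,030,000 + 1,668,600 = 205,004,100
volume = 1,950,000 + 315,000 + 4,350,000 + 618,000 = 7,233,000 m³
S = 205,004,100 / 7,233,000 = 28.3429 ‰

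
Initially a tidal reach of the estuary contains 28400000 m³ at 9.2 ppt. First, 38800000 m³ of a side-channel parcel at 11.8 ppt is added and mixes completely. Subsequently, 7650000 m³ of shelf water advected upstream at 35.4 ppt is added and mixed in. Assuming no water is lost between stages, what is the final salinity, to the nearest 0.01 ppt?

13.23 ppt

Salt balance:
Initial salt = 28,400,000×9.2 = 261,280,000
After stage 1: salt = 261,280,000 + 38,800,000×11.8 = 719,120,000; volume = 67,200,000 m³; S = 10.701 ppt
After stage 2: salt = 719,120,000 + 7,650,000×35.4 = 989,930,000; volume = 74,850,000 m³
S = 989,930,000 / 74,850,000 = 13.2255 ppt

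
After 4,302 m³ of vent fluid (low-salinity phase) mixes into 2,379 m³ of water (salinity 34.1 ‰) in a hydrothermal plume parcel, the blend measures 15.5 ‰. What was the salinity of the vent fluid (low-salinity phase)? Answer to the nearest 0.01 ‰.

Salt balance: 2,379×34.1 + 4,302×S = 6,681×15.5
81,123.9 + 4,302·S = 103,555.5
S = (103,555.5 − 81,123.9) / 4,302 = 5.2142 ‰

5.21 ‰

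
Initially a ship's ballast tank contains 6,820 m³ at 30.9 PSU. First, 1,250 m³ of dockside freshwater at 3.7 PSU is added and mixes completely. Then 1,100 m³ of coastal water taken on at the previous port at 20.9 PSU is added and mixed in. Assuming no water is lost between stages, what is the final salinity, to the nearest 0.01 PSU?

By conservation of dissolved salt,
Initial salt = 6,820×30.9 = 210,738
After stage 1: salt = 210,738 + 1,250×3.7 = 215,363; volume = 8,070 m³; S = 26.687 PSU
After stage 2: salt = 215,363 + 1,100×20.9 = 238,353; volume = 9,170 m³
S = 238,353 / 9,170 = 25.9927 PSU

25.99 PSU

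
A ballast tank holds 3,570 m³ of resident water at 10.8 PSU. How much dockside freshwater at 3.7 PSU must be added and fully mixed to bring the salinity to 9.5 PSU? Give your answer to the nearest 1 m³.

800 m³

Salt balance: 3,570×10.8 + V×3.7 = (3,570+V)×9.5
38,556 + 3.7V = 33,915 + 9.5V
4,641 = 5.8V
V = 800.17 m³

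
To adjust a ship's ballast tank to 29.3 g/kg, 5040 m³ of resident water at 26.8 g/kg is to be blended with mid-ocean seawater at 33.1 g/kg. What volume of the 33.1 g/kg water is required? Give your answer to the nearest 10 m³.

3320 m³

Salt balance: 5,040×26.8 + V×33.1 = (5,040+V)×29.3
135,072 + 33.1V = 147,672 + 29.3V
12,600 = 3.8V
V = 3,315.79 m³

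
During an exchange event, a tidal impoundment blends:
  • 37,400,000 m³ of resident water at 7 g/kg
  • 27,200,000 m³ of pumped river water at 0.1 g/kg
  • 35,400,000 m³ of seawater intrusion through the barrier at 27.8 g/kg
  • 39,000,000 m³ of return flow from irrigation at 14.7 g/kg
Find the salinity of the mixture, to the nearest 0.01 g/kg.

Salt balance:
salt = 37,400,000×7 + 27,200,000×0.1 + 35,400,000×27.8 + 39,000,000×14.7 = 261,800,000 + 2,720,000 + 984,120,000 + 573,300,000 = 1,821,940,000
volume = 37,400,000 + 27,200,000 + 35,400,000 + 39,000,000 = 139,000,000 m³
S = 1,821,940,000 / 139,000,000 = 13.1075 g/kg

13.11 g/kg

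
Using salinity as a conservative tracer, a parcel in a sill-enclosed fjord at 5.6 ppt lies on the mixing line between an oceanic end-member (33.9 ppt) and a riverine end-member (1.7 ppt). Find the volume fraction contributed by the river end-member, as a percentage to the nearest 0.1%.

Let f be the freshwater fraction. Salt balance per unit volume:
f×1.7 + (1−f)×33.9 = 5.6
f = (33.9 − 5.6) / (33.9 − 1.7) = 28.3/32.2 = 0.8789

87.9%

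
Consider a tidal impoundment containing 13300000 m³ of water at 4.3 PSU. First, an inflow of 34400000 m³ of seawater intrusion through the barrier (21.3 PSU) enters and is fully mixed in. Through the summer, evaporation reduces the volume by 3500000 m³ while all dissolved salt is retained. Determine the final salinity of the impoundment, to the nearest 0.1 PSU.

17.9 PSU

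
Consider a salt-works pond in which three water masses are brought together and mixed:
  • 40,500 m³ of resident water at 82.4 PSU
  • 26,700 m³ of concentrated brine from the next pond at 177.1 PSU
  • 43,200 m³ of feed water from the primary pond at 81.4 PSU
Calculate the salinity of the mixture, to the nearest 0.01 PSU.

Salt balance:
salt = 40,500×82.4 + 26,700×177.1 + 43,200×81.4 = 3,337,200 + 4,728,570 + 3,516,480 = 11,582,250
volume = 40,500 + 26,700 + 43,200 = 110,400 m³
S = 11,582,250 / 110,400 = 104.9117 PSU

104.91 PSU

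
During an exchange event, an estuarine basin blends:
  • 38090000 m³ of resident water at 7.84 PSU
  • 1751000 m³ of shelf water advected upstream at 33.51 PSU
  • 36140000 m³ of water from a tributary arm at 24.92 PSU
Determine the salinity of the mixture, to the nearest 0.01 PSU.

Conserving salt mass:
salt = 38,090,000×7.84 + 1,751,000×33.51 + 36,140,000×24.92 = 298,625,600 + 58,676,010 + 900,608,800 = 1,257,910,410
volume = 38,090,000 + 1,751,000 + 36,140,000 = 75,981,000 m³
S = 1,257,910,410 / 75,981,000 = 16.5556 PSU

16.56 PSU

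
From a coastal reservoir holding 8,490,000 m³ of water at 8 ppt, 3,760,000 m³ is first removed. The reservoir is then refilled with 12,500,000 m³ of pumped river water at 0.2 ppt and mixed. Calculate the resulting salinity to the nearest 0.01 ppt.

2.34 ppt

Remaining after removal: 4,730,000 m³ at 8 ppt (salt = 37,840,000)
After addition: salt = 37,840,000 + 12,500,000×0.2 = 40,340,000; volume = 17,230,000 m³
S = 40,340,000 / 17,230,000 = 2.3413 ppt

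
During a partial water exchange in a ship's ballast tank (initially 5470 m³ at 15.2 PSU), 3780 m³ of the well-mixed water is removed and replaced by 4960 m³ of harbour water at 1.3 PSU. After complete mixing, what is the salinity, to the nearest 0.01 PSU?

Remaining after removal: 1,690 m³ at 15.2 PSU (salt = 25,688)
After addition: salt = 25,688 + 4,960×1.3 = 32,136; volume = 6,650 m³
S = 32,136 / 6,650 = 4.8325 PSU

4.83 PSU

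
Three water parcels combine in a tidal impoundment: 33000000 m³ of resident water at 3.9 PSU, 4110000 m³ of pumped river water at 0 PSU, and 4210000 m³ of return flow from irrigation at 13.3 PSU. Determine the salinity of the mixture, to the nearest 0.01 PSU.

4.47 PSU

Salt balance:
salt = 33,000,000×3.9 + 4,110,000×0 + 4,210,000×13.3 = 128,700,000 + 0 + 55,993,000 = 184,693,000
volume = 33,000,000 + 4,110,000 + 4,210,000 = 41,320,000 m³
S = 184,693,000 / 41,320,000 = 4.4698 PSU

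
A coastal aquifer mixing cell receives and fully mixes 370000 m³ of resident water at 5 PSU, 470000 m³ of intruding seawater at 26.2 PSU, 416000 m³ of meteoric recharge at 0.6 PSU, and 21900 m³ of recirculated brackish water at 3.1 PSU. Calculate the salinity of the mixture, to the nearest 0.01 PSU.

11.33 PSU

Weighted by volume,
salt = 370,000×5 + 470,000×26.2 + 416,000×0.6 + 21,900×3.1 = 1,850,000 + 12,314,000 + 249,600 + 67,890 = 14,481,490
volume = 370,000 + 470,000 + 416,000 + 21,900 = 1,277,900 m³
S = 14,481,490 / 1,277,900 = 11.3323 PSU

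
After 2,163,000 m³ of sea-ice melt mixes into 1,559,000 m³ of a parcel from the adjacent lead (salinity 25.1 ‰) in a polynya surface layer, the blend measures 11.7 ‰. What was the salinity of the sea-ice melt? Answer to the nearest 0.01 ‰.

Salt balance: 1,559,000×25.1 + 2,163,000×S = 3,722,000×11.7
39,130,900 + 2,163,000·S = 43,547,400
S = (43,547,400 − 39,130,900) / 2,163,000 = 2.0418 ‰

2.04 ‰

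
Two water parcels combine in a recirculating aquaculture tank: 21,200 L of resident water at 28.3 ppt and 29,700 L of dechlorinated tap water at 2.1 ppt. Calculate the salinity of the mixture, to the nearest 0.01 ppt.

13.01 ppt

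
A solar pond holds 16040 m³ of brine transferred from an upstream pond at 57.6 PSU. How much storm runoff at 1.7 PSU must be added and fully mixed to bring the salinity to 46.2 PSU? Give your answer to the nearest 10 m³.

4110 m³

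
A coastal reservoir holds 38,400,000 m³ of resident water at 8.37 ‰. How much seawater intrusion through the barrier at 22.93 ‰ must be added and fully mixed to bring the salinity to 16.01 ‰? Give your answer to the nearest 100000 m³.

42400000 m³

Salt balance: 38,400,000×8.37 + V×22.93 = (38,400,000+V)×16.01
321,408,000 + 22.93V = 614,784,000 + 16.01V
293,376,000 = 6.92V
V = 42,395,375.72 m³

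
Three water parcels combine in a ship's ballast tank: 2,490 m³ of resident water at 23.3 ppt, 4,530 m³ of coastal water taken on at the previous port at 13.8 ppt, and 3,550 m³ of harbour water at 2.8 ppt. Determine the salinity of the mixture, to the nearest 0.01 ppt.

12.34 ppt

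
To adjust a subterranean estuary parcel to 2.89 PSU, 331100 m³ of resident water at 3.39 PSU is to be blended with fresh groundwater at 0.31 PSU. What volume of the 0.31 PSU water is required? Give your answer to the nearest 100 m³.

64200 m³

Salt balance: 331,100×3.39 + V×0.31 = (331,100+V)×2.89
1,122,429 + 0.31V = 956,879 + 2.89V
165,550 = 2.58V
V = 64,166.67 m³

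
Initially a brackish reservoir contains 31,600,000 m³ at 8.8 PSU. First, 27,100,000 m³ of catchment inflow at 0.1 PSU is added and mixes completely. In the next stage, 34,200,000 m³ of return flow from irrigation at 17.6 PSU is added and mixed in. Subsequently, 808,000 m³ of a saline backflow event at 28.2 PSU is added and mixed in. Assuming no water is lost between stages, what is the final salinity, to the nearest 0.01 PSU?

Mass of salt is conserved:
Initial salt = 31,600,000×8.8 = 278,080,000
After stage 1: salt = 278,080,000 + 27,100,000×0.1 = 280,790,000; volume = 58,700,000 m³; S = 4.783 PSU
After stage 2: salt = 280,790,000 + 34,200,000×17.6 = 882,710,000; volume = 92,900,000 m³; S = 9.502 PSU
After stage 3: salt = 882,710,000 + 808,000×28.2 = 905,495,600; volume = 93,708,000 m³
S = 905,495,600 / 93,708,000 = 9.6629 PSU

9.66 PSU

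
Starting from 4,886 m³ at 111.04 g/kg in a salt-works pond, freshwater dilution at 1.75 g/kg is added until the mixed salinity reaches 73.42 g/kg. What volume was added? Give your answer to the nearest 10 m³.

2560 m³

Salt balance: 4,886×111.04 + V×1.75 = (4,886+V)×73.42
542,541.44 + 1.75V = 358,730.12 + 73.42V
183,811.32 = 71.67V
V = 2,564.69 m³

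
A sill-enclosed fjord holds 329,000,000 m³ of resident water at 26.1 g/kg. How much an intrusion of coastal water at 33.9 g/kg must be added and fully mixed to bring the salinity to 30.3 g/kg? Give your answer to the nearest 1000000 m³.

384000000 m³

Salt balance: 329,000,000×26.1 + V×33.9 = (329,000,000+V)×30.3
8,586,900,000 + 33.9V = 9,968,700,000 + 30.3V
1,381,800,000 = 3.6V
V = 383,833,333.33 m³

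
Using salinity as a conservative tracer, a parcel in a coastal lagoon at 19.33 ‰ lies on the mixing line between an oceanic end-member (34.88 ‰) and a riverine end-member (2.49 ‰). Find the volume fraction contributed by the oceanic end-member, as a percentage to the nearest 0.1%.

Let g be the oceanic fraction. Salt balance per unit volume:
g×34.88 + (1−g)×2.49 = 19.33
g = (19.33 − 2.49) / (34.88 − 2.49) = 16.84/32.39 = 0.5199

52.0%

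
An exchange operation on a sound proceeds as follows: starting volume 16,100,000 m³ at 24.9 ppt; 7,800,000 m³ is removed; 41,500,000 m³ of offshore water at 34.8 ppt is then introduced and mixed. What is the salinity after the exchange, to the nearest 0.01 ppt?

Remaining after removal: 8,300,000 m³ at 24.9 ppt (salt = 206,670,000)
After addition: salt = 206,670,000 + 41,500,000×34.8 = 1,650,870,000; volume = 49,800,000 m³
S = 1,650,870,000 / 49,800,000 = 33.15 ppt

33.15 ppt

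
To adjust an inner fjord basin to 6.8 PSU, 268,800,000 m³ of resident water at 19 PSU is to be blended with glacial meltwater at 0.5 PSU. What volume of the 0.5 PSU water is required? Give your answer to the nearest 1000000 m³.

Salt balance: 268,800,000×19 + V×0.5 = (268,800,000+V)×6.8
5,107,200,000 + 0.5V = 1,827,840,000 + 6.8V
3,279,360,000 = 6.3V
V = 520,533,333.33 m³

521000000 m³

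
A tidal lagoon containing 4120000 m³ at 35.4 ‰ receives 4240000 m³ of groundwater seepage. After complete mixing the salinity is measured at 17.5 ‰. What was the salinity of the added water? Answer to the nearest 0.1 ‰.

Salt balance: 4,120,000×35.4 + 4,240,000×S = 8,360,000×17.5
145,848,000 + 4,240,000·S = 146,300,000
S = (146,300,000 − 145,848,000) / 4,240,000 = 0.1066 ‰

0.1 ‰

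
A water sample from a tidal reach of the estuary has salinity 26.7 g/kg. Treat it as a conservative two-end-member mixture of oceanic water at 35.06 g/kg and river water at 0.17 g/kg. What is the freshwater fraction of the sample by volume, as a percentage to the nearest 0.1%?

Let f be the freshwater fraction. Salt balance per unit volume:
f×0.17 + (1−f)×35.06 = 26.7
f = (35.06 − 26.7) / (35.06 − 0.17) = 8.36/34.89 = 0.2396

24.0%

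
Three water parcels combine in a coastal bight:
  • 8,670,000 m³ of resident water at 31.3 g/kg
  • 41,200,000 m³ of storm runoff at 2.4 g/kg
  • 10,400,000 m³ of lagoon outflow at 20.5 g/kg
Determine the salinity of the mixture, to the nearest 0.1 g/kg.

By conservation of dissolved salt,
salt = 8,670,000×31.3 + 41,200,000×2.4 + 10,400,000×20.5 = 271,371,000 + 98,880,000 + 213,200,000 = 583,451,000
volume = 8,670,000 + 41,200,000 + 10,400,000 = 60,270,000 m³
S = 583,451,000 / 60,270,000 = 9.681 g/kg

9.7 g/kg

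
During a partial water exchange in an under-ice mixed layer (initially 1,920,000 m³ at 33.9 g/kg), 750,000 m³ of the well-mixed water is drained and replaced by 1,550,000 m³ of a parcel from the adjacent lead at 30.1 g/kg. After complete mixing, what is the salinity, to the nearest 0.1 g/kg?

31.7 g/kg

Remaining after removal: 1,170,000 m³ at 33.9 g/kg (salt = 39,663,000)
After addition: salt = 39,663,000 + 1,550,000×30.1 = 86,318,000; volume = 2,720,000 m³
S = 86,318,000 / 2,720,000 = 31.7346 g/kg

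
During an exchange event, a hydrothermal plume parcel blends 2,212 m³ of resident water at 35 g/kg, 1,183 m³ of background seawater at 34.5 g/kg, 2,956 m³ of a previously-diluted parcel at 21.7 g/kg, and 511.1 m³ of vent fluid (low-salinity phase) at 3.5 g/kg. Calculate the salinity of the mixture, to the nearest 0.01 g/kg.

26.84 g/kg

Total salt / total volume:
salt = 2,212×35 + 1,183×34.5 + 2,956×21.7 + 511.1×3.5 = 77,420 + 40,813.5 + 64,145.2 + 1,788.85 = 184,167.55
volume = 2,212 + 1,183 + 2,956 + 511.1 = 6,862.1 m³
S = 184,167.55 / 6,862.1 = 26.8384 g/kg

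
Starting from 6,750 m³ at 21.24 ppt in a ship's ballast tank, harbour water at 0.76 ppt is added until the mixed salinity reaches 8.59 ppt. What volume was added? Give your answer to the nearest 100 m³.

10900 m³

Salt balance: 6,750×21.24 + V×0.76 = (6,750+V)×8.59
143,370 + 0.76V = 57,982.5 + 8.59V
85,387.5 = 7.83V
V = 10,905.17 m³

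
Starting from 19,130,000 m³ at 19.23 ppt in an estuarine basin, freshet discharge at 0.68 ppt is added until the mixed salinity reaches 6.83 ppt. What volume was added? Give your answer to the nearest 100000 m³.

Salt balance: 19,130,000×19.23 + V×0.68 = (19,130,000+V)×6.83
367,869,900 + 0.68V = 130,657,900 + 6.83V
237,212,000 = 6.15V
V = 38,571,056.91 m³

38600000 m³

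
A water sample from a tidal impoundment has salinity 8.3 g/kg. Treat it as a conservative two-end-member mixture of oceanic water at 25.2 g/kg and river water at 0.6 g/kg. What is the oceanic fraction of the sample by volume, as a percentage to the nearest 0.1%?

Let g be the oceanic fraction. Salt balance per unit volume:
g×25.2 + (1−g)×0.6 = 8.3
g = (8.3 − 0.6) / (25.2 − 0.6) = 7.7/24.6 = 0.313

31.3%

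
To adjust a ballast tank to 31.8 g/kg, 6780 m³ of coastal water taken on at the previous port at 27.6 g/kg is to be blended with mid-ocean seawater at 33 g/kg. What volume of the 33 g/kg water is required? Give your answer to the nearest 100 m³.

23700 m³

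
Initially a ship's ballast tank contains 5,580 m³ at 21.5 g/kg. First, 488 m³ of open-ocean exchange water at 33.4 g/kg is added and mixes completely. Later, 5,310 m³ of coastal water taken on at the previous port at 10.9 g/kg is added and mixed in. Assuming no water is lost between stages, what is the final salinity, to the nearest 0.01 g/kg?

Salt balance:
Initial salt = 5,580×21.5 = 119,970
After stage 1: salt = 119,970 + 488×33.4 = 136,269.2; volume = 6,068 m³; S = 22.457 g/kg
After stage 2: salt = 136,269.2 + 5,310×10.9 = 194,148.2; volume = 11,378 m³
S = 194,148.2 / 11,378 = 17.0635 g/kg

17.06 g/kg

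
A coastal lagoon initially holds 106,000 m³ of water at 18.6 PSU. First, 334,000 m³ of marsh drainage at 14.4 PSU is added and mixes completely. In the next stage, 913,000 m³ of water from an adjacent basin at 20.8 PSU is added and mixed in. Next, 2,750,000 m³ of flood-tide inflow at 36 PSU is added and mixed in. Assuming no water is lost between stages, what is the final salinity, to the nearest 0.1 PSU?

Conserving salt mass:
Initial salt = 106,000×18.6 = 1,971,600
After stage 1: salt = 1,971,600 + 334,000×14.4 = 6,781,200; volume = 440,000 m³; S = 15.412 PSU
After stage 2: salt = 6,781,200 + 913,000×20.8 = 25,771,600; volume = 1,353,000 m³; S = 19.048 PSU
After stage 3: salt = 25,771,600 + 2,750,000×36 = 124,771,600; volume = 4,103,000 m³
S = 124,771,600 / 4,103,000 = 30.4098 PSU

30.4 PSU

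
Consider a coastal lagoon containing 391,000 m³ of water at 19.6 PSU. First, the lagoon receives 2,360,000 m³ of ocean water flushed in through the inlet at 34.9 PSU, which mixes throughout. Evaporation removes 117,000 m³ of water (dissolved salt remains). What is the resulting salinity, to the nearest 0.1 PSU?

After mixing: salt = 391,000×19.6 + 2,360,000×34.9 = 90,027,600; volume = 2,751,000 m³
After evaporation: salt unchanged = 90,027,600; volume = 2,751,000 − 117,000 = 2,634,000 m³
S = 90,027,600 / 2,634,000 = 34.179 PSU

34.2 PSU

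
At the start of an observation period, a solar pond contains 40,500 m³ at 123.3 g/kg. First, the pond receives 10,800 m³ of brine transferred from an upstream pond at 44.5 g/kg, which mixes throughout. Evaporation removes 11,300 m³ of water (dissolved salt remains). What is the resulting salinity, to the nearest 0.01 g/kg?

After mixing: salt = 40,500×123.3 + 10,800×44.5 = 5,474,250; volume = 51,300 m³
After evaporation: salt unchanged = 5,474,250; volume = 51,300 − 11,300 = 40,000 m³
S = 5,474,250 / 40,000 = 136.8563 g/kg

136.86 g/kg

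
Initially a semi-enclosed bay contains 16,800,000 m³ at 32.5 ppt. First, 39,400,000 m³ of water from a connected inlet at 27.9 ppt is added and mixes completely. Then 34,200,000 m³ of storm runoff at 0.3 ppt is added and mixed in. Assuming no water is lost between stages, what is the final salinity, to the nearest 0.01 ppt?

18.31 ppt

Weighted by volume,
Initial salt = 16,800,000×32.5 = 546,000,000
After stage 1: salt = 546,000,000 + 39,400,000×27.9 = 1,645,260,000; volume = 56,200,000 m³; S = 29.275 ppt
After stage 2: salt = 1,645,260,000 + 34,200,000×0.3 = 1,655,520,000; volume = 90,400,000 m³
S = 1,655,520,000 / 90,400,000 = 18.3133 ppt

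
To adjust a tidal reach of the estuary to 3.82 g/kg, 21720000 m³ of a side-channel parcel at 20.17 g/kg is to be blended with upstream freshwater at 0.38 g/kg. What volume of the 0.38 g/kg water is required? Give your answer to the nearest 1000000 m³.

103000000 m³

Salt balance: 21,720,000×20.17 + V×0.38 = (21,720,000+V)×3.82
438,092,400 + 0.38V = 82,970,400 + 3.82V
355,122,000 = 3.44V
V = 103,233,139.53 m³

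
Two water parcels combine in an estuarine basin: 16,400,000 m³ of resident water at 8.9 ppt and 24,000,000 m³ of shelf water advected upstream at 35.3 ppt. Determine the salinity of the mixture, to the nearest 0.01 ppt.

Total salt / total volume:
salt = 16,400,000×8.9 + 24,000,000×35.3 = 145,960,000 + 847,200,000 = 993,160,000
volume = 16,400,000 + 24,000,000 = 40,400,000 m³
S = 993,160,000 / 40,400,000 = 24.5832 ppt

24.58 ppt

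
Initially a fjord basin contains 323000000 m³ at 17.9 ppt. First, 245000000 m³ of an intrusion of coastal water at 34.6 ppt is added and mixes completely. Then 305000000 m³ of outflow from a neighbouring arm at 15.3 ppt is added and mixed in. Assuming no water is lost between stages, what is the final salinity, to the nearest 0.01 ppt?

Mass of salt is conserved:
Initial salt = 323,000,000×17.9 = 5,781,700,000
After stage 1: salt = 5,781,700,000 + 245,000,000×34.6 = 14,258,700,000; volume = 568,000,000 m³; S = 25.103 ppt
After stage 2: salt = 14,258,700,000 + 305,000,000×15.3 = 18,925,200,000; volume = 873,000,000 m³
S = 18,925,200,000 / 873,000,000 = 21.6784 ppt

21.68 ppt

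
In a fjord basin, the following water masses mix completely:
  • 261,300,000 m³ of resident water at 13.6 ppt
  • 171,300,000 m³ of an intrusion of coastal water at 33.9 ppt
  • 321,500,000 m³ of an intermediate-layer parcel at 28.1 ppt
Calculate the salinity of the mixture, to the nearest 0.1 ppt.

Weighted by volume,
salt = 261,300,000×13.6 + 171,300,000×33.9 + 321,500,000×28.1 = 3,553,680,000 + 5,807,070,000 + 9,034,150,000 = 18,394,900,000
volume = 261,300,000 + 171,300,000 + 321,500,000 = 754,100,000 m³
S = 18,394,900,000 / 754,100,000 = 24.393 ppt

24.4 ppt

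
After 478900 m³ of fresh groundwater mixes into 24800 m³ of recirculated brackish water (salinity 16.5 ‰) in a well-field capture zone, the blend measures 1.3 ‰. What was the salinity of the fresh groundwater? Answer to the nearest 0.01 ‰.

0.51 ‰

Salt balance: 24,800×16.5 + 478,900×S = 503,700×1.3
409,200 + 478,900·S = 654,810
S = (654,810 − 409,200) / 478,900 = 0.5129 ‰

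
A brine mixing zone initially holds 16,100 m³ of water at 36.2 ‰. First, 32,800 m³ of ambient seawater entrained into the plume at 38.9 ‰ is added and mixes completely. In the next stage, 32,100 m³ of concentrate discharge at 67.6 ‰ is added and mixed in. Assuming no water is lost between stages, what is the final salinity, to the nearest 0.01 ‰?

Weighted by volume,
Initial salt = 16,100×36.2 = 582,820
After stage 1: salt = 582,820 + 32,800×38.9 = 1,858,740; volume = 48,900 m³; S = 38.011 ‰
After stage 2: salt = 1,858,740 + 32,100×67.6 = 4,028,700; volume = 81,000 m³
S = 4,028,700 / 81,000 = 49.737 ‰

49.74 ‰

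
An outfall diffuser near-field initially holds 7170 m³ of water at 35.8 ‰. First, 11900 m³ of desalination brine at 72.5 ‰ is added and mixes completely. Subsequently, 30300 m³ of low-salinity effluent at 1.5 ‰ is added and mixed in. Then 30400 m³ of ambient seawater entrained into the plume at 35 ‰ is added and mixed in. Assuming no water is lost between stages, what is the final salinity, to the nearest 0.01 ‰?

By conservation of dissolved salt,
Initial salt = 7,170×35.8 = 256,686
After stage 1: salt = 256,686 + 11,900×72.5 = 1,119,436; volume = 19,070 m³; S = 58.701 ‰
After stage 2: salt = 1,119,436 + 30,300×1.5 = 1,164,886; volume = 49,370 m³; S = 23.595 ‰
After stage 3: salt = 1,164,886 + 30,400×35 = 2,228,886; volume = 79,770 m³
S = 2,228,886 / 79,770 = 27.9414 ‰

27.94 ‰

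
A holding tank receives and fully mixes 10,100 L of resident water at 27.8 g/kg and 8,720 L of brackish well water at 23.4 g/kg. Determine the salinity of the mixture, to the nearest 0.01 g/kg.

25.76 g/kg

Total salt / total volume:
salt = 10,100×27.8 + 8,720×23.4 = 280,780 + 204,048 = 484,828
volume = 10,100 + 8,720 = 18,820 L
S = 484,828 / 18,820 = 25.7613 g/kg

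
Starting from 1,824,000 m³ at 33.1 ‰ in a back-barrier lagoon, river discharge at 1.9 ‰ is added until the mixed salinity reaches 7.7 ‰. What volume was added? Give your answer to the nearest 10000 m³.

7990000 m³

Salt balance: 1,824,000×33.1 + V×1.9 = (1,824,000+V)×7.7
60,374,400 + 1.9V = 14,044,800 + 7.7V
46,329,600 = 5.8V
V = 7,987,862.07 m³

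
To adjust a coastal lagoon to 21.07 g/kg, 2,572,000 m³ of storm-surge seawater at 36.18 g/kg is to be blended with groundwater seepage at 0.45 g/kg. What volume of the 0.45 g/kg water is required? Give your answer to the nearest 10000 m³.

1880000 m³

Salt balance: 2,572,000×36.18 + V×0.45 = (2,572,000+V)×21.07
93,054,960 + 0.45V = 54,192,040 + 21.07V
38,862,920 = 20.62V
V = 1,884,719.69 m³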